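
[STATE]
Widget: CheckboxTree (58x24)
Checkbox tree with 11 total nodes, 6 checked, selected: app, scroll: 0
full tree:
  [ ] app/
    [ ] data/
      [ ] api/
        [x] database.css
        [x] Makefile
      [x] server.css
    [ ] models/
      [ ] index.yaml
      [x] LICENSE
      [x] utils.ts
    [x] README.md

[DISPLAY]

>[-] app/                                                 
   [x] data/                                              
     [x] api/                                             
       [x] database.css                                   
       [x] Makefile                                       
     [x] server.css                                       
   [-] models/                                            
     [ ] index.yaml                                       
     [x] LICENSE                                          
     [x] utils.ts                                         
   [x] README.md                                          
                                                          
                                                          
                                                          
                                                          
                                                          
                                                          
                                                          
                                                          
                                                          
                                                          
                                                          
                                                          
                                                          


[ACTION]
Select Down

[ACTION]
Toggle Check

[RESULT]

 [-] app/                                                 
>  [ ] data/                                              
     [ ] api/                                             
       [ ] database.css                                   
       [ ] Makefile                                       
     [ ] server.css                                       
   [-] models/                                            
     [ ] index.yaml                                       
     [x] LICENSE                                          
     [x] utils.ts                                         
   [x] README.md                                          
                                                          
                                                          
                                                          
                                                          
                                                          
                                                          
                                                          
                                                          
                                                          
                                                          
                                                          
                                                          
                                                          


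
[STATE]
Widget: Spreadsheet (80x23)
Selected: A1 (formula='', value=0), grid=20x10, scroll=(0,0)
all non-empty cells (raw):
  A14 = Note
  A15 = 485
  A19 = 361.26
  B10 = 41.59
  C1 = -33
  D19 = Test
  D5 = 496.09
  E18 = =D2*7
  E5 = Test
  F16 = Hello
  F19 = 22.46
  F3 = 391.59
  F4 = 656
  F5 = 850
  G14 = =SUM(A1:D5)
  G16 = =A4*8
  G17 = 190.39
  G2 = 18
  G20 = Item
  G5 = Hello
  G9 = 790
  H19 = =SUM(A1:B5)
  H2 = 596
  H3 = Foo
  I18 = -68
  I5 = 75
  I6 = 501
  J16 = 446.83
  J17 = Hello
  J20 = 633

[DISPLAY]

A1:                                                                             
       A       B       C       D       E       F       G       H       I       J
--------------------------------------------------------------------------------
  1      [0]       0     -33       0       0       0       0       0       0    
  2        0       0       0       0       0       0      18     596       0    
  3        0       0       0       0       0  391.59       0Foo            0    
  4        0       0       0       0       0     656       0       0       0    
  5        0       0       0  496.09Test         850Hello          0      75    
  6        0       0       0       0       0       0       0       0     501    
  7        0       0       0       0       0       0       0       0       0    
  8        0       0       0       0       0       0       0       0       0    
  9        0       0       0       0       0       0     790       0       0    
 10        0   41.59       0       0       0       0       0       0       0    
 11        0       0       0       0       0       0       0       0       0    
 12        0       0       0       0       0       0       0       0       0    
 13        0       0       0       0       0       0       0       0       0    
 14 Note           0       0       0       0       0  463.09       0       0    
 15      485       0       0       0       0       0       0       0       0    
 16        0       0       0       0       0Hello          0       0       0  44
 17        0       0       0       0       0       0  190.39       0       0Hell
 18        0       0       0       0       0       0       0       0     -68    
 19   361.26       0       0Test           0   22.46       0       0       0    
 20        0       0       0       0       0       0Item           0       0    


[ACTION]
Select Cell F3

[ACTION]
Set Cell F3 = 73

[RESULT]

F3: 73                                                                          
       A       B       C       D       E       F       G       H       I       J
--------------------------------------------------------------------------------
  1        0       0     -33       0       0       0       0       0       0    
  2        0       0       0       0       0       0      18     596       0    
  3        0       0       0       0       0    [73]       0Foo            0    
  4        0       0       0       0       0     656       0       0       0    
  5        0       0       0  496.09Test         850Hello          0      75    
  6        0       0       0       0       0       0       0       0     501    
  7        0       0       0       0       0       0       0       0       0    
  8        0       0       0       0       0       0       0       0       0    
  9        0       0       0       0       0       0     790       0       0    
 10        0   41.59       0       0       0       0       0       0       0    
 11        0       0       0       0       0       0       0       0       0    
 12        0       0       0       0       0       0       0       0       0    
 13        0       0       0       0       0       0       0       0       0    
 14 Note           0       0       0       0       0  463.09       0       0    
 15      485       0       0       0       0       0       0       0       0    
 16        0       0       0       0       0Hello          0       0       0  44
 17        0       0       0       0       0       0  190.39       0       0Hell
 18        0       0       0       0       0       0       0       0     -68    
 19   361.26       0       0Test           0   22.46       0       0       0    
 20        0       0       0       0       0       0Item           0       0    


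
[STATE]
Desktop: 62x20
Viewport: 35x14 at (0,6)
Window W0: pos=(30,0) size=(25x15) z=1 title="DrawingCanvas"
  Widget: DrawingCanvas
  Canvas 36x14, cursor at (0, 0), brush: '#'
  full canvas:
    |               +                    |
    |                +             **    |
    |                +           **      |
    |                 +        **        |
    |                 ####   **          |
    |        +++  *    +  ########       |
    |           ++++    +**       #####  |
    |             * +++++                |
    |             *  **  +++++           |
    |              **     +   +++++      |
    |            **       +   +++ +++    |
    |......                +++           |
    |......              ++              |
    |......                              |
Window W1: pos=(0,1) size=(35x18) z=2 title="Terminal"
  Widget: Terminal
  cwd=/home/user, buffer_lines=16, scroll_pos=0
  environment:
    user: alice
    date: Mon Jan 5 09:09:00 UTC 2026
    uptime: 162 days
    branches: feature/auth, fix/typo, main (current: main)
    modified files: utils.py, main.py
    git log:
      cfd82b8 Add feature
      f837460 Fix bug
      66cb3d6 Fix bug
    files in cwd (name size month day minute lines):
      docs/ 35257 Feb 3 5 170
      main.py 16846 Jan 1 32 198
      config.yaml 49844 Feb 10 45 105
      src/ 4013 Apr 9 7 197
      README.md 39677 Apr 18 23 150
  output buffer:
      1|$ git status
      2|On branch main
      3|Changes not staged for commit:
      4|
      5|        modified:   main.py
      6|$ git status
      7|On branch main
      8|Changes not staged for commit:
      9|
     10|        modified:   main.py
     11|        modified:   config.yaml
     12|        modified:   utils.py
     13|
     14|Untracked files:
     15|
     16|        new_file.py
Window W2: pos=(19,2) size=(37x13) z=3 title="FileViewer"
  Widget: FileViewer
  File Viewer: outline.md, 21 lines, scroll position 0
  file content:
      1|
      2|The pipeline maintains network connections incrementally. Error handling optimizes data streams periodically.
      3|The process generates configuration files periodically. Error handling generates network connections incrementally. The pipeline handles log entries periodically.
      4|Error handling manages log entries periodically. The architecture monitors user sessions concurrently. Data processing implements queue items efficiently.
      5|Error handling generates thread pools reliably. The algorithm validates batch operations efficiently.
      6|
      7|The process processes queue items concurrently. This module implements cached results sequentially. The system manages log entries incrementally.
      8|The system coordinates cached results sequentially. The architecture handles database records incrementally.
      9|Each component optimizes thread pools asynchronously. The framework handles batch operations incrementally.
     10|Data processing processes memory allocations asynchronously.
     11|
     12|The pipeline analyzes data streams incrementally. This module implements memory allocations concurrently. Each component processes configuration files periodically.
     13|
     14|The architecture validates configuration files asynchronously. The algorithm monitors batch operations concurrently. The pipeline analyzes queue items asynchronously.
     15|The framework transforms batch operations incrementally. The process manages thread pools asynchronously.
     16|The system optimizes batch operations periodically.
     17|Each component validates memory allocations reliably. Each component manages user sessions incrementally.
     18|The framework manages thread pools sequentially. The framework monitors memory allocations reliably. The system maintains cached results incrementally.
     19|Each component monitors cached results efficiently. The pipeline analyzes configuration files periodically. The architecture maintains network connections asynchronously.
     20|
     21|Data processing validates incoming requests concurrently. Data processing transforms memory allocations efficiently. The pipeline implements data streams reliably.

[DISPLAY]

┃Changes not staged┃The pipeline ma
┃                  ┃The process gen
┃        modified: ┃Error handling 
┃$ git status      ┃Error handling 
┃On branch main    ┃               
┃Changes not staged┃The process pro
┃                  ┃The system coor
┃        modified: ┃Each component 
┃        modified: ┗━━━━━━━━━━━━━━━
┃        modified:   utils.py     ┃
┃                                 ┃
┃Untracked files:                 ┃
┗━━━━━━━━━━━━━━━━━━━━━━━━━━━━━━━━━┛
                                   


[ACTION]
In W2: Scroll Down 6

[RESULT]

┃Changes not staged┃The system coor
┃                  ┃Each component 
┃        modified: ┃Data processing
┃$ git status      ┃               
┃On branch main    ┃The pipeline an
┃Changes not staged┃               
┃                  ┃The architectur
┃        modified: ┃The framework t
┃        modified: ┗━━━━━━━━━━━━━━━
┃        modified:   utils.py     ┃
┃                                 ┃
┃Untracked files:                 ┃
┗━━━━━━━━━━━━━━━━━━━━━━━━━━━━━━━━━┛
                                   


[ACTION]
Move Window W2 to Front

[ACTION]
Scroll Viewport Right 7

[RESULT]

s not staged┃The system coordinates
            ┃Each component optimiz
  modified: ┃Data processing proces
status      ┃                      
nch main    ┃The pipeline analyzes 
s not staged┃                      
            ┃The architecture valid
  modified: ┃The framework transfor
  modified: ┗━━━━━━━━━━━━━━━━━━━━━━
  modified:   utils.py     ┃       
                           ┃       
ked files:                 ┃       
━━━━━━━━━━━━━━━━━━━━━━━━━━━┛       
                                   


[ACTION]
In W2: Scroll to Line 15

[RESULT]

s not staged┃The architecture valid
            ┃The framework transfor
  modified: ┃The system optimizes b
status      ┃Each component validat
nch main    ┃The framework manages 
s not staged┃Each component monitor
            ┃                      
  modified: ┃Data processing valida
  modified: ┗━━━━━━━━━━━━━━━━━━━━━━
  modified:   utils.py     ┃       
                           ┃       
ked files:                 ┃       
━━━━━━━━━━━━━━━━━━━━━━━━━━━┛       
                                   


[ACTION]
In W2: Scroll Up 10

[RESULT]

s not staged┃Error handling manages
            ┃Error handling generat
  modified: ┃                      
status      ┃The process processes 
nch main    ┃The system coordinates
s not staged┃Each component optimiz
            ┃Data processing proces
  modified: ┃                      
  modified: ┗━━━━━━━━━━━━━━━━━━━━━━
  modified:   utils.py     ┃       
                           ┃       
ked files:                 ┃       
━━━━━━━━━━━━━━━━━━━━━━━━━━━┛       
                                   


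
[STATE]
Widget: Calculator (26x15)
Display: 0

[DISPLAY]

                         0
┌───┬───┬───┬───┐         
│ 7 │ 8 │ 9 │ ÷ │         
├───┼───┼───┼───┤         
│ 4 │ 5 │ 6 │ × │         
├───┼───┼───┼───┤         
│ 1 │ 2 │ 3 │ - │         
├───┼───┼───┼───┤         
│ 0 │ . │ = │ + │         
├───┼───┼───┼───┤         
│ C │ MC│ MR│ M+│         
└───┴───┴───┴───┘         
                          
                          
                          


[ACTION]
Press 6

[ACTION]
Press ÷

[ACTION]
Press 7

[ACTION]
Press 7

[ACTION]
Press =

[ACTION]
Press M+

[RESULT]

             0.07792207792
┌───┬───┬───┬───┐         
│ 7 │ 8 │ 9 │ ÷ │         
├───┼───┼───┼───┤         
│ 4 │ 5 │ 6 │ × │         
├───┼───┼───┼───┤         
│ 1 │ 2 │ 3 │ - │         
├───┼───┼───┼───┤         
│ 0 │ . │ = │ + │         
├───┼───┼───┼───┤         
│ C │ MC│ MR│ M+│         
└───┴───┴───┴───┘         
                          
                          
                          


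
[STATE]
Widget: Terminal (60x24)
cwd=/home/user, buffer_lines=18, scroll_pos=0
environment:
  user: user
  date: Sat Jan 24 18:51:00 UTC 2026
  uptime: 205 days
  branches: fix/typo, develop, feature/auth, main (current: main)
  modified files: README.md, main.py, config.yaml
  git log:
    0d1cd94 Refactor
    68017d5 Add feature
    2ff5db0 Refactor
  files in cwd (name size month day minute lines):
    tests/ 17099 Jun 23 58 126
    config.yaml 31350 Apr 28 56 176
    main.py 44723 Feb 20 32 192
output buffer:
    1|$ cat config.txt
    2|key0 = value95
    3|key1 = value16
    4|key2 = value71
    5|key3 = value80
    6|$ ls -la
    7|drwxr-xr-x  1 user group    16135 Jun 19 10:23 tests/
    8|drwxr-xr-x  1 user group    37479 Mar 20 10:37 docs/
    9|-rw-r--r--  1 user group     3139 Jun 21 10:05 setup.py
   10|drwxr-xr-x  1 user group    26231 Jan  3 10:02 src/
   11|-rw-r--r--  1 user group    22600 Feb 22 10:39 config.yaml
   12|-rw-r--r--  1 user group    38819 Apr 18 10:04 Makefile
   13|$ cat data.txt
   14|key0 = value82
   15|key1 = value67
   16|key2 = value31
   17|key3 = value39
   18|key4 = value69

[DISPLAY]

$ cat config.txt                                            
key0 = value95                                              
key1 = value16                                              
key2 = value71                                              
key3 = value80                                              
$ ls -la                                                    
drwxr-xr-x  1 user group    16135 Jun 19 10:23 tests/       
drwxr-xr-x  1 user group    37479 Mar 20 10:37 docs/        
-rw-r--r--  1 user group     3139 Jun 21 10:05 setup.py     
drwxr-xr-x  1 user group    26231 Jan  3 10:02 src/         
-rw-r--r--  1 user group    22600 Feb 22 10:39 config.yaml  
-rw-r--r--  1 user group    38819 Apr 18 10:04 Makefile     
$ cat data.txt                                              
key0 = value82                                              
key1 = value67                                              
key2 = value31                                              
key3 = value39                                              
key4 = value69                                              
$ █                                                         
                                                            
                                                            
                                                            
                                                            
                                                            


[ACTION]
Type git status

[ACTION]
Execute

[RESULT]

key1 = value16                                              
key2 = value71                                              
key3 = value80                                              
$ ls -la                                                    
drwxr-xr-x  1 user group    16135 Jun 19 10:23 tests/       
drwxr-xr-x  1 user group    37479 Mar 20 10:37 docs/        
-rw-r--r--  1 user group     3139 Jun 21 10:05 setup.py     
drwxr-xr-x  1 user group    26231 Jan  3 10:02 src/         
-rw-r--r--  1 user group    22600 Feb 22 10:39 config.yaml  
-rw-r--r--  1 user group    38819 Apr 18 10:04 Makefile     
$ cat data.txt                                              
key0 = value82                                              
key1 = value67                                              
key2 = value31                                              
key3 = value39                                              
key4 = value69                                              
$ git status                                                
On branch main                                              
Changes not staged for commit:                              
                                                            
        modified:   README.md                               
        modified:   main.py                                 
        modified:   config.yaml                             
$ █                                                         


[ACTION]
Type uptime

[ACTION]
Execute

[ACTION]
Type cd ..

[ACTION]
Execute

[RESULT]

drwxr-xr-x  1 user group    16135 Jun 19 10:23 tests/       
drwxr-xr-x  1 user group    37479 Mar 20 10:37 docs/        
-rw-r--r--  1 user group     3139 Jun 21 10:05 setup.py     
drwxr-xr-x  1 user group    26231 Jan  3 10:02 src/         
-rw-r--r--  1 user group    22600 Feb 22 10:39 config.yaml  
-rw-r--r--  1 user group    38819 Apr 18 10:04 Makefile     
$ cat data.txt                                              
key0 = value82                                              
key1 = value67                                              
key2 = value31                                              
key3 = value39                                              
key4 = value69                                              
$ git status                                                
On branch main                                              
Changes not staged for commit:                              
                                                            
        modified:   README.md                               
        modified:   main.py                                 
        modified:   config.yaml                             
$ uptime                                                    
 10:00  up 205 days                                         
$ cd ..                                                     
                                                            
$ █                                                         


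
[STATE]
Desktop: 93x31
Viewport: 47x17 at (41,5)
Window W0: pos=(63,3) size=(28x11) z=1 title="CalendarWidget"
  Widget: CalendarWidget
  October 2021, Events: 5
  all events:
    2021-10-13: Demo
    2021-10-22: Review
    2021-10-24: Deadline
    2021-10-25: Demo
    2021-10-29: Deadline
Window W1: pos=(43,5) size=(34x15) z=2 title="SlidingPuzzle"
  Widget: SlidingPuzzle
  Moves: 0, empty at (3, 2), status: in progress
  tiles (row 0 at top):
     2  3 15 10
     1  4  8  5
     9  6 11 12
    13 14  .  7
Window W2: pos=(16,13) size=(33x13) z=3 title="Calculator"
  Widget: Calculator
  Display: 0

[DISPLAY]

  ┏━━━━━━━━━━━━━━━━━━━━━━━━━━━━━━━━┓───────────
  ┃ SlidingPuzzle                  ┃r 2021     
  ┠────────────────────────────────┨r Sa Su    
  ┃┌────┬────┬────┬────┐           ┃1  2  3    
  ┃│  2 │  3 │ 15 │ 10 │           ┃8  9 10    
  ┃├────┼────┼────┼────┤           ┃15 16 17   
  ┃│  1 │  4 │  8 │  5 │           ┃2* 23 24*  
  ┃├────┼────┼────┼────┤           ┃29* 30 31  
━━━━━━━┓│  6 │ 11 │ 12 │           ┃━━━━━━━━━━━
       ┃┼────┼────┼────┤           ┃           
───────┨│ 14 │    │  7 │           ┃           
      0┃┴────┴────┴────┘           ┃           
       ┃: 0                        ┃           
       ┃                           ┃           
       ┃━━━━━━━━━━━━━━━━━━━━━━━━━━━┛           
       ┃                                       
       ┃                                       


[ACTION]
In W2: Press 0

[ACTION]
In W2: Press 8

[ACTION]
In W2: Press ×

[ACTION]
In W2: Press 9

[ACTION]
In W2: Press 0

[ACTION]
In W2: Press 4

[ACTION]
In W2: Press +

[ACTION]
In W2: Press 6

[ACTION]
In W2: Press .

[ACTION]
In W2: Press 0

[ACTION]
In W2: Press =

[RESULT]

  ┏━━━━━━━━━━━━━━━━━━━━━━━━━━━━━━━━┓───────────
  ┃ SlidingPuzzle                  ┃r 2021     
  ┠────────────────────────────────┨r Sa Su    
  ┃┌────┬────┬────┬────┐           ┃1  2  3    
  ┃│  2 │  3 │ 15 │ 10 │           ┃8  9 10    
  ┃├────┼────┼────┼────┤           ┃15 16 17   
  ┃│  1 │  4 │  8 │  5 │           ┃2* 23 24*  
  ┃├────┼────┼────┼────┤           ┃29* 30 31  
━━━━━━━┓│  6 │ 11 │ 12 │           ┃━━━━━━━━━━━
       ┃┼────┼────┼────┤           ┃           
───────┨│ 14 │    │  7 │           ┃           
   7238┃┴────┴────┴────┘           ┃           
       ┃: 0                        ┃           
       ┃                           ┃           
       ┃━━━━━━━━━━━━━━━━━━━━━━━━━━━┛           
       ┃                                       
       ┃                                       


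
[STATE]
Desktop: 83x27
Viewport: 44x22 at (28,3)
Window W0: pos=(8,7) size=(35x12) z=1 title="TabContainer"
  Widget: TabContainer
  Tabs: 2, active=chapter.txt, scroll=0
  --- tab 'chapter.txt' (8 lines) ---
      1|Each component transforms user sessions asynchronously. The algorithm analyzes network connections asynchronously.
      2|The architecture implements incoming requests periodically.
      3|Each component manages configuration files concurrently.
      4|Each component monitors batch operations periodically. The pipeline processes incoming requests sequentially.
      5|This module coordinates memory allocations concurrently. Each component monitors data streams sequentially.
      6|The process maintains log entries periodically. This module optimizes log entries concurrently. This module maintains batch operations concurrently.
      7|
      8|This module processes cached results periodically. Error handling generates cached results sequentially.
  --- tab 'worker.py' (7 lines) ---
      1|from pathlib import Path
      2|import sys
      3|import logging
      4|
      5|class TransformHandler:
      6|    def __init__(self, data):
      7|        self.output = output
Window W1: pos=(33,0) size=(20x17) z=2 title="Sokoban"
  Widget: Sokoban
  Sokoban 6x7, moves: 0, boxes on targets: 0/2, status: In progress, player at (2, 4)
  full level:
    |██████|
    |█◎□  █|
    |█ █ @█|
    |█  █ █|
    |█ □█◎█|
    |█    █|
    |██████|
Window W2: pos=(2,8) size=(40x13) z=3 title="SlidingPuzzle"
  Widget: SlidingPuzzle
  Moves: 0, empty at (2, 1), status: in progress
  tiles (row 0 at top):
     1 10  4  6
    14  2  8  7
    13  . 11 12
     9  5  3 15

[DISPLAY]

     ┃██████            ┃                   
     ┃█◎□  █            ┃                   
     ┃█ █ @█            ┃                   
     ┃█  █ █            ┃                   
━━━━━┃█ □█◎█            ┃                   
━━━━━━━━━━━━━┓          ┃                   
             ┃          ┃                   
─────────────┨  0/2     ┃                   
             ┃          ┃                   
             ┃          ┃                   
             ┃          ┃                   
             ┃          ┃                   
             ┃          ┃                   
             ┃━━━━━━━━━━┛                   
             ┃┃                             
             ┃┛                             
             ┃                              
━━━━━━━━━━━━━┛                              
                                            
                                            
                                            
                                            


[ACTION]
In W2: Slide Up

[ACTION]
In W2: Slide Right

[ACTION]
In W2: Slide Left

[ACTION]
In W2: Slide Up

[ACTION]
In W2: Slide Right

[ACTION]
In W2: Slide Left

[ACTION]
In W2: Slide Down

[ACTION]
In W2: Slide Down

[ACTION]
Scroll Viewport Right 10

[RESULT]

██            ┃                             
 █            ┃                             
@█            ┃                             
 █            ┃                             
◎█            ┃                             
━━━┓          ┃                             
   ┃          ┃                             
───┨  0/2     ┃                             
   ┃          ┃                             
   ┃          ┃                             
   ┃          ┃                             
   ┃          ┃                             
   ┃          ┃                             
   ┃━━━━━━━━━━┛                             
   ┃┃                                       
   ┃┛                                       
   ┃                                        
━━━┛                                        
                                            
                                            
                                            
                                            


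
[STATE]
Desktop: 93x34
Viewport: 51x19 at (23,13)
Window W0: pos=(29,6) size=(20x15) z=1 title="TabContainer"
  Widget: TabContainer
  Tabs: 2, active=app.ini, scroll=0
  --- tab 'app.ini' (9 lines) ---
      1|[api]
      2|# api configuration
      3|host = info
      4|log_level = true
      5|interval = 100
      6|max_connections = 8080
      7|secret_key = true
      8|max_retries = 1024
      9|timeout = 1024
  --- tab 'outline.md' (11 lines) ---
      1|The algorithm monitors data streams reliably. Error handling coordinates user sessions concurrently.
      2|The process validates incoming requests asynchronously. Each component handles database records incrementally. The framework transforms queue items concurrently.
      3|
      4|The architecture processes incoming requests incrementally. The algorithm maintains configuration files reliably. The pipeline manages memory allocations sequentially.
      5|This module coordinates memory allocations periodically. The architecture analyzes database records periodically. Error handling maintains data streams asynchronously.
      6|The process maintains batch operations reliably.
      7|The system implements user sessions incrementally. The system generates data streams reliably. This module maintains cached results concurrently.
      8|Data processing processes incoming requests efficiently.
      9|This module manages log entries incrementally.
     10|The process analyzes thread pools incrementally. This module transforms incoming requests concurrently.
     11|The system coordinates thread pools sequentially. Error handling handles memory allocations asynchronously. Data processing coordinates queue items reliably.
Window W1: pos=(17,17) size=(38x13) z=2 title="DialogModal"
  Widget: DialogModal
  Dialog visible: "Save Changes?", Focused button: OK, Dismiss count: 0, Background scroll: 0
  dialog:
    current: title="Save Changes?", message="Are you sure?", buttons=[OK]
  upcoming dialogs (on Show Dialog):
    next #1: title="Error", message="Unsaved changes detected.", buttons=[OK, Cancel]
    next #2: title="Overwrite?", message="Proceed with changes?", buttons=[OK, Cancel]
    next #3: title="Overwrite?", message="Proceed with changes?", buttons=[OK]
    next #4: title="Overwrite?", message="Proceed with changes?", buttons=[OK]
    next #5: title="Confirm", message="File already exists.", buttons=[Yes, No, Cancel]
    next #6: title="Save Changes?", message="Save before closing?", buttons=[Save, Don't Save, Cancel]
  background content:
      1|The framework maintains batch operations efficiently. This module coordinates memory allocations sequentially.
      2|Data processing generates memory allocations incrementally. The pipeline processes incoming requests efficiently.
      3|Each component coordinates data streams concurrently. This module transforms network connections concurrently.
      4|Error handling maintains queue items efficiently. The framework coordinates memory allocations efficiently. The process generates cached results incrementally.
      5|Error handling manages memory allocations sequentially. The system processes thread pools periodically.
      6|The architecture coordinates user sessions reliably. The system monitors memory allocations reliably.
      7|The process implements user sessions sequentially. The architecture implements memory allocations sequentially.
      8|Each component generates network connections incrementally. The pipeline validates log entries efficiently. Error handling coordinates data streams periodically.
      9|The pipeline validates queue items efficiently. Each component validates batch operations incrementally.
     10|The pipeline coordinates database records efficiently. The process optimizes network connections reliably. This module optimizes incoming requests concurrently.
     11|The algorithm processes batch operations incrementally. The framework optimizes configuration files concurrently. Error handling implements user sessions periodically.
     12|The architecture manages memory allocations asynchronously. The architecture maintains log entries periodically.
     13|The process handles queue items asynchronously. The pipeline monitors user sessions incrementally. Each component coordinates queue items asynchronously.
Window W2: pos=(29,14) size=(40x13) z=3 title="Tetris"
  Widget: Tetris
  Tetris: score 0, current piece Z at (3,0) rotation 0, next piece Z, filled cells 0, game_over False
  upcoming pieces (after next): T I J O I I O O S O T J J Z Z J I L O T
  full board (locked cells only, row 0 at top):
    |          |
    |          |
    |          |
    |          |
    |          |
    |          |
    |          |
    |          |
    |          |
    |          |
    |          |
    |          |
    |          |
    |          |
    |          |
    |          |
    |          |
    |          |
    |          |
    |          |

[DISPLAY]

      ┃host = info       ┃                         
      ┏━━━━━━━━━━━━━━━━━━━━━━━━━━━━━━━━━━━━━━┓     
      ┃ Tetris                               ┃     
      ┠──────────────────────────────────────┨     
━━━━━━┃          │Next:                      ┃     
ogModa┃          │▓▓                         ┃     
──────┃          │ ▓▓                        ┃     
ramewo┃          │                           ┃     
proces┃          │                           ┃     
comp┌─┃          │                           ┃     
 han│ ┃          │Score:                     ┃     
 han│ ┃          │0                          ┃     
rchi│ ┃          │                           ┃     
roce└─┗━━━━━━━━━━━━━━━━━━━━━━━━━━━━━━━━━━━━━━┛     
component generates network con┃                   
ipeline validates queue items e┃                   
━━━━━━━━━━━━━━━━━━━━━━━━━━━━━━━┛                   
                                                   
                                                   


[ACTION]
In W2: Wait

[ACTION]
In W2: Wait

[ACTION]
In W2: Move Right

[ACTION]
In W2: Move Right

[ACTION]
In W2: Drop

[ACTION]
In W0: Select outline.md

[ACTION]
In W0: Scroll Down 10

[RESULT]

      ┃                  ┃                         
      ┏━━━━━━━━━━━━━━━━━━━━━━━━━━━━━━━━━━━━━━┓     
      ┃ Tetris                               ┃     
      ┠──────────────────────────────────────┨     
━━━━━━┃          │Next:                      ┃     
ogModa┃          │▓▓                         ┃     
──────┃          │ ▓▓                        ┃     
ramewo┃          │                           ┃     
proces┃          │                           ┃     
comp┌─┃          │                           ┃     
 han│ ┃          │Score:                     ┃     
 han│ ┃          │0                          ┃     
rchi│ ┃          │                           ┃     
roce└─┗━━━━━━━━━━━━━━━━━━━━━━━━━━━━━━━━━━━━━━┛     
component generates network con┃                   
ipeline validates queue items e┃                   
━━━━━━━━━━━━━━━━━━━━━━━━━━━━━━━┛                   
                                                   
                                                   


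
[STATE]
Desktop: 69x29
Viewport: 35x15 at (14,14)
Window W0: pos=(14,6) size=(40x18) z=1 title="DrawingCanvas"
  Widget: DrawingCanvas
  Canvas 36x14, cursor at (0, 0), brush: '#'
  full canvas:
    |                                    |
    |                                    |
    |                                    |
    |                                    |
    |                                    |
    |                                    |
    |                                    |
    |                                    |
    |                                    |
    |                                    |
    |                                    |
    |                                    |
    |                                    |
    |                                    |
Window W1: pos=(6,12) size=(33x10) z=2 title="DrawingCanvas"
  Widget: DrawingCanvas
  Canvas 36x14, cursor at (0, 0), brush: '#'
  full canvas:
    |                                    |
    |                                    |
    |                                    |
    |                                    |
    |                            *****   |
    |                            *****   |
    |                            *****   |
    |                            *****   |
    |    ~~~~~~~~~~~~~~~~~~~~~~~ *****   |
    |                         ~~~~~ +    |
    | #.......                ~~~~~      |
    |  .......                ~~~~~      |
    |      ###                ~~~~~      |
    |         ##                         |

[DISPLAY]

────────────────────────┨          
                        ┃          
                        ┃          
                        ┃          
                        ┃          
                     ***┃          
                     ***┃          
━━━━━━━━━━━━━━━━━━━━━━━━┛          
┃                                  
┗━━━━━━━━━━━━━━━━━━━━━━━━━━━━━━━━━━
                                   
                                   
                                   
                                   
                                   


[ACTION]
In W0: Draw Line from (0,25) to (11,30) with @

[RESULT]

────────────────────────┨   @      
                        ┃    @     
                        ┃    @     
                        ┃     @    
                        ┃     @    
                     ***┃      @   
                     ***┃      @   
━━━━━━━━━━━━━━━━━━━━━━━━┛          
┃                                  
┗━━━━━━━━━━━━━━━━━━━━━━━━━━━━━━━━━━
                                   
                                   
                                   
                                   
                                   


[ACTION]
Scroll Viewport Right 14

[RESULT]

──────────┨   @          ┃         
          ┃    @         ┃         
          ┃    @         ┃         
          ┃     @        ┃         
          ┃     @        ┃         
       ***┃      @       ┃         
       ***┃      @       ┃         
━━━━━━━━━━┛              ┃         
                         ┃         
━━━━━━━━━━━━━━━━━━━━━━━━━┛         
                                   
                                   
                                   
                                   
                                   


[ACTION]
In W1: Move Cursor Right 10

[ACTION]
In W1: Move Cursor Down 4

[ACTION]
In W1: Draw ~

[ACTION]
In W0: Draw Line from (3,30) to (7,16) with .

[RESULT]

──────────┨.  @          ┃         
          ┃    @         ┃         
          ┃    @         ┃         
          ┃     @        ┃         
          ┃     @        ┃         
       ***┃      @       ┃         
       ***┃      @       ┃         
━━━━━━━━━━┛              ┃         
                         ┃         
━━━━━━━━━━━━━━━━━━━━━━━━━┛         
                                   
                                   
                                   
                                   
                                   
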